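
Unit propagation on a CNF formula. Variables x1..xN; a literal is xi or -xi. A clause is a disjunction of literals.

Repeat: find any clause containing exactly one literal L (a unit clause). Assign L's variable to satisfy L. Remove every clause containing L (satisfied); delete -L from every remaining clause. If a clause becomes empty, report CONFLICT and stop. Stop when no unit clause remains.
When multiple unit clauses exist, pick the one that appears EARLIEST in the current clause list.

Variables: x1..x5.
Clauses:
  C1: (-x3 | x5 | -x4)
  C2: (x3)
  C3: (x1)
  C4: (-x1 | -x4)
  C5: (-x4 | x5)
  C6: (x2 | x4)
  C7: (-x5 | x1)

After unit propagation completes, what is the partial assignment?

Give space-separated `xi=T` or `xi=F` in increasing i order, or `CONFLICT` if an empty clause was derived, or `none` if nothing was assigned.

Answer: x1=T x2=T x3=T x4=F

Derivation:
unit clause [3] forces x3=T; simplify:
  drop -3 from [-3, 5, -4] -> [5, -4]
  satisfied 1 clause(s); 6 remain; assigned so far: [3]
unit clause [1] forces x1=T; simplify:
  drop -1 from [-1, -4] -> [-4]
  satisfied 2 clause(s); 4 remain; assigned so far: [1, 3]
unit clause [-4] forces x4=F; simplify:
  drop 4 from [2, 4] -> [2]
  satisfied 3 clause(s); 1 remain; assigned so far: [1, 3, 4]
unit clause [2] forces x2=T; simplify:
  satisfied 1 clause(s); 0 remain; assigned so far: [1, 2, 3, 4]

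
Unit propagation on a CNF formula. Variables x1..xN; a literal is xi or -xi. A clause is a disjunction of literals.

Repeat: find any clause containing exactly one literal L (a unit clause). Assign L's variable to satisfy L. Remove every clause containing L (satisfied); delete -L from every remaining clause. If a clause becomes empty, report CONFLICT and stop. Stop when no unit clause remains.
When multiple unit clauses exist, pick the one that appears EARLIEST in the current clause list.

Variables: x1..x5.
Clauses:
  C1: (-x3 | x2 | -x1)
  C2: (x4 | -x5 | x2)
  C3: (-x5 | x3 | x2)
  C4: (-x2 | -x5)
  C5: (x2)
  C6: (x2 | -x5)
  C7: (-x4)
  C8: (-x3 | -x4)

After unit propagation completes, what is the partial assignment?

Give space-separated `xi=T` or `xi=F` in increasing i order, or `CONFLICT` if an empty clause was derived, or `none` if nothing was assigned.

Answer: x2=T x4=F x5=F

Derivation:
unit clause [2] forces x2=T; simplify:
  drop -2 from [-2, -5] -> [-5]
  satisfied 5 clause(s); 3 remain; assigned so far: [2]
unit clause [-5] forces x5=F; simplify:
  satisfied 1 clause(s); 2 remain; assigned so far: [2, 5]
unit clause [-4] forces x4=F; simplify:
  satisfied 2 clause(s); 0 remain; assigned so far: [2, 4, 5]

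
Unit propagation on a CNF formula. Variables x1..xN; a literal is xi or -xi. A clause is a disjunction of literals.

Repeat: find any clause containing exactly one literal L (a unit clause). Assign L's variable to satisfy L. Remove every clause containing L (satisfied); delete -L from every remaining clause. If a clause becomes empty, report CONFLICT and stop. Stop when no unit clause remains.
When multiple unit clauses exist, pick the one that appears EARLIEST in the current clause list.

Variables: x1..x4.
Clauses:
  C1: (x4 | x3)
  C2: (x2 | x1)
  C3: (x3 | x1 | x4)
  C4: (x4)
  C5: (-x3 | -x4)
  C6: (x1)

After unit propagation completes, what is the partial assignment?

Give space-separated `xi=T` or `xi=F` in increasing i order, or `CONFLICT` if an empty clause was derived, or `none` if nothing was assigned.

Answer: x1=T x3=F x4=T

Derivation:
unit clause [4] forces x4=T; simplify:
  drop -4 from [-3, -4] -> [-3]
  satisfied 3 clause(s); 3 remain; assigned so far: [4]
unit clause [-3] forces x3=F; simplify:
  satisfied 1 clause(s); 2 remain; assigned so far: [3, 4]
unit clause [1] forces x1=T; simplify:
  satisfied 2 clause(s); 0 remain; assigned so far: [1, 3, 4]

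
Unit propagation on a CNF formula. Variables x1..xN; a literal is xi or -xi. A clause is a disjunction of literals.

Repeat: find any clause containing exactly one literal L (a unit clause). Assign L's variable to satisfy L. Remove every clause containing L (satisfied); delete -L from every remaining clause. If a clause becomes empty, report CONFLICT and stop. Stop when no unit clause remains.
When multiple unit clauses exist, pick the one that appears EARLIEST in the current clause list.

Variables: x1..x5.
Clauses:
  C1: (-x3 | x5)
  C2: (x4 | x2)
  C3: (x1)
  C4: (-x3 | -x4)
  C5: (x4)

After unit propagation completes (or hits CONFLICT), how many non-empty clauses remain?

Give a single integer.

Answer: 0

Derivation:
unit clause [1] forces x1=T; simplify:
  satisfied 1 clause(s); 4 remain; assigned so far: [1]
unit clause [4] forces x4=T; simplify:
  drop -4 from [-3, -4] -> [-3]
  satisfied 2 clause(s); 2 remain; assigned so far: [1, 4]
unit clause [-3] forces x3=F; simplify:
  satisfied 2 clause(s); 0 remain; assigned so far: [1, 3, 4]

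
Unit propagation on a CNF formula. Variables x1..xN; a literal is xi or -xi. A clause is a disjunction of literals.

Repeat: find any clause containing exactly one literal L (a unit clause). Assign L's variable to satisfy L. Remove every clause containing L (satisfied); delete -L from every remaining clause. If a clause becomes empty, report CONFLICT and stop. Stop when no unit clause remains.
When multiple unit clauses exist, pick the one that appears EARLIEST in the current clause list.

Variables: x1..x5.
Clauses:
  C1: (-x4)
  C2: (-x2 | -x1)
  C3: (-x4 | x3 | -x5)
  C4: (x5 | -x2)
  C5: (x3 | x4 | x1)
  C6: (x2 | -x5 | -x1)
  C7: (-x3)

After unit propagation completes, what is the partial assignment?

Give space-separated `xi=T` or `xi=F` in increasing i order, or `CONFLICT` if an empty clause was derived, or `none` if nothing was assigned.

unit clause [-4] forces x4=F; simplify:
  drop 4 from [3, 4, 1] -> [3, 1]
  satisfied 2 clause(s); 5 remain; assigned so far: [4]
unit clause [-3] forces x3=F; simplify:
  drop 3 from [3, 1] -> [1]
  satisfied 1 clause(s); 4 remain; assigned so far: [3, 4]
unit clause [1] forces x1=T; simplify:
  drop -1 from [-2, -1] -> [-2]
  drop -1 from [2, -5, -1] -> [2, -5]
  satisfied 1 clause(s); 3 remain; assigned so far: [1, 3, 4]
unit clause [-2] forces x2=F; simplify:
  drop 2 from [2, -5] -> [-5]
  satisfied 2 clause(s); 1 remain; assigned so far: [1, 2, 3, 4]
unit clause [-5] forces x5=F; simplify:
  satisfied 1 clause(s); 0 remain; assigned so far: [1, 2, 3, 4, 5]

Answer: x1=T x2=F x3=F x4=F x5=F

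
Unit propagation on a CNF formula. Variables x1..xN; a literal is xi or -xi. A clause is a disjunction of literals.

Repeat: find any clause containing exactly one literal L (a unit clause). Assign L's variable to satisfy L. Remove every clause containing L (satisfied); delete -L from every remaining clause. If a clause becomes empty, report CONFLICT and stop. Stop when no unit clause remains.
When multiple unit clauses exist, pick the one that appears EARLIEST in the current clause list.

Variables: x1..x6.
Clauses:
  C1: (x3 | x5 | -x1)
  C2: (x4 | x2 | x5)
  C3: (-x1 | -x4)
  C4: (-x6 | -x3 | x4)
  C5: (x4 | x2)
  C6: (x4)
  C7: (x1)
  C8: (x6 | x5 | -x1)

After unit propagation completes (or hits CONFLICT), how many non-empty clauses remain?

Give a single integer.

unit clause [4] forces x4=T; simplify:
  drop -4 from [-1, -4] -> [-1]
  satisfied 4 clause(s); 4 remain; assigned so far: [4]
unit clause [-1] forces x1=F; simplify:
  drop 1 from [1] -> [] (empty!)
  satisfied 3 clause(s); 1 remain; assigned so far: [1, 4]
CONFLICT (empty clause)

Answer: 0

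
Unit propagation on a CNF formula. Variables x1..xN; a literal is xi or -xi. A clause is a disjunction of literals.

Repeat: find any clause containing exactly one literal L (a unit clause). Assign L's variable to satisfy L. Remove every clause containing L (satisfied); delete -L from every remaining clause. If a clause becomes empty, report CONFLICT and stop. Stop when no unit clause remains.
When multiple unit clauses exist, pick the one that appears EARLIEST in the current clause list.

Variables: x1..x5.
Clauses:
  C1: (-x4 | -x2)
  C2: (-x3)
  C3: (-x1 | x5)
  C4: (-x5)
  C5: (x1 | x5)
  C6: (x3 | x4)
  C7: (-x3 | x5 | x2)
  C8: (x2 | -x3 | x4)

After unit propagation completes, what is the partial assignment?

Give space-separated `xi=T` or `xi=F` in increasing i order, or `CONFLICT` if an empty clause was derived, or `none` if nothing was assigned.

unit clause [-3] forces x3=F; simplify:
  drop 3 from [3, 4] -> [4]
  satisfied 3 clause(s); 5 remain; assigned so far: [3]
unit clause [-5] forces x5=F; simplify:
  drop 5 from [-1, 5] -> [-1]
  drop 5 from [1, 5] -> [1]
  satisfied 1 clause(s); 4 remain; assigned so far: [3, 5]
unit clause [-1] forces x1=F; simplify:
  drop 1 from [1] -> [] (empty!)
  satisfied 1 clause(s); 3 remain; assigned so far: [1, 3, 5]
CONFLICT (empty clause)

Answer: CONFLICT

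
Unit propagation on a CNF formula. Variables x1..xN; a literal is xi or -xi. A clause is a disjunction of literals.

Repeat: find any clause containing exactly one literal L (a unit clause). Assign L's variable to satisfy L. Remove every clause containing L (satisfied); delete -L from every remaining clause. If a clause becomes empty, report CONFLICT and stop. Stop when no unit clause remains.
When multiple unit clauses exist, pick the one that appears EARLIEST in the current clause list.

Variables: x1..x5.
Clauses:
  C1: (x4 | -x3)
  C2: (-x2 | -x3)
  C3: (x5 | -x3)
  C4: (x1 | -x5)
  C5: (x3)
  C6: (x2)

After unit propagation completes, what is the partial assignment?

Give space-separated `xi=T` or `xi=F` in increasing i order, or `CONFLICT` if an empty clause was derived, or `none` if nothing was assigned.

Answer: CONFLICT

Derivation:
unit clause [3] forces x3=T; simplify:
  drop -3 from [4, -3] -> [4]
  drop -3 from [-2, -3] -> [-2]
  drop -3 from [5, -3] -> [5]
  satisfied 1 clause(s); 5 remain; assigned so far: [3]
unit clause [4] forces x4=T; simplify:
  satisfied 1 clause(s); 4 remain; assigned so far: [3, 4]
unit clause [-2] forces x2=F; simplify:
  drop 2 from [2] -> [] (empty!)
  satisfied 1 clause(s); 3 remain; assigned so far: [2, 3, 4]
CONFLICT (empty clause)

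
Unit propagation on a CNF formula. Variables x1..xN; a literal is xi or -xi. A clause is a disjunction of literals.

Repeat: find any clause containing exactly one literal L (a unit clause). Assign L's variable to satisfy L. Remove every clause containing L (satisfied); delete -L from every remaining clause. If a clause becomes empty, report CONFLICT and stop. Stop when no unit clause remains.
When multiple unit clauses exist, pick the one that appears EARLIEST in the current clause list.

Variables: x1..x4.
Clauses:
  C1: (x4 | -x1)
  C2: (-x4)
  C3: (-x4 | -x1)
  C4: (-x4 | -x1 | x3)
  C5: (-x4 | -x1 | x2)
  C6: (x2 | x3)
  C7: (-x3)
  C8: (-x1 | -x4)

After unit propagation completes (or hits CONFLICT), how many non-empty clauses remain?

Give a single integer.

unit clause [-4] forces x4=F; simplify:
  drop 4 from [4, -1] -> [-1]
  satisfied 5 clause(s); 3 remain; assigned so far: [4]
unit clause [-1] forces x1=F; simplify:
  satisfied 1 clause(s); 2 remain; assigned so far: [1, 4]
unit clause [-3] forces x3=F; simplify:
  drop 3 from [2, 3] -> [2]
  satisfied 1 clause(s); 1 remain; assigned so far: [1, 3, 4]
unit clause [2] forces x2=T; simplify:
  satisfied 1 clause(s); 0 remain; assigned so far: [1, 2, 3, 4]

Answer: 0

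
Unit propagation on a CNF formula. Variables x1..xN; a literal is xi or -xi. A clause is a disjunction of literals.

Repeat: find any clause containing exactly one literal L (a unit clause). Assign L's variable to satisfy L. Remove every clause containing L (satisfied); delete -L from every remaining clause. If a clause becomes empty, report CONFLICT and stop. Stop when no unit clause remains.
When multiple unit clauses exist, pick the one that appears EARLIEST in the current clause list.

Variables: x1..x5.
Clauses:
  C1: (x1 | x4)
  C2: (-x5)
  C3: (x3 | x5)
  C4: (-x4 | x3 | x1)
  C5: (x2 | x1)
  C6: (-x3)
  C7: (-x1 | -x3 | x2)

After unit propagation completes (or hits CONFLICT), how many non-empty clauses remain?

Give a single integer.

unit clause [-5] forces x5=F; simplify:
  drop 5 from [3, 5] -> [3]
  satisfied 1 clause(s); 6 remain; assigned so far: [5]
unit clause [3] forces x3=T; simplify:
  drop -3 from [-3] -> [] (empty!)
  drop -3 from [-1, -3, 2] -> [-1, 2]
  satisfied 2 clause(s); 4 remain; assigned so far: [3, 5]
CONFLICT (empty clause)

Answer: 3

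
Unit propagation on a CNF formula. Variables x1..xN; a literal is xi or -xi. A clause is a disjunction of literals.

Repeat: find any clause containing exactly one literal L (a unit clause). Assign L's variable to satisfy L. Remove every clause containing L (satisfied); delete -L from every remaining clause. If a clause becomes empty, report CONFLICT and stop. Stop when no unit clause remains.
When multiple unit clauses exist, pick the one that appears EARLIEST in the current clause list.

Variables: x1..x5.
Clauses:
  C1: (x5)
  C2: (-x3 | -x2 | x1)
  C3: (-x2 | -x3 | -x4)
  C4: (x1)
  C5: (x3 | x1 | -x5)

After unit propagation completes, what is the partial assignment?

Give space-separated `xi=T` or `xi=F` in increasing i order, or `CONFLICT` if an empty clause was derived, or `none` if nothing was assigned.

Answer: x1=T x5=T

Derivation:
unit clause [5] forces x5=T; simplify:
  drop -5 from [3, 1, -5] -> [3, 1]
  satisfied 1 clause(s); 4 remain; assigned so far: [5]
unit clause [1] forces x1=T; simplify:
  satisfied 3 clause(s); 1 remain; assigned so far: [1, 5]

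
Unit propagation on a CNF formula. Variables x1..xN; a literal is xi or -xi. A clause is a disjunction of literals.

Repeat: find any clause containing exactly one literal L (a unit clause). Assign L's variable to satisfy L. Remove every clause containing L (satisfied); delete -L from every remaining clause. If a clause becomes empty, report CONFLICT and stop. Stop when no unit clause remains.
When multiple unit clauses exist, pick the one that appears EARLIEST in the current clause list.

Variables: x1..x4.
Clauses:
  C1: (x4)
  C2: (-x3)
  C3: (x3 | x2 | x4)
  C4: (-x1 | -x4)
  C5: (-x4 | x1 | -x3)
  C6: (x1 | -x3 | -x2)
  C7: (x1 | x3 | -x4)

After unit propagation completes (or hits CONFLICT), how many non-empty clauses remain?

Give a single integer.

unit clause [4] forces x4=T; simplify:
  drop -4 from [-1, -4] -> [-1]
  drop -4 from [-4, 1, -3] -> [1, -3]
  drop -4 from [1, 3, -4] -> [1, 3]
  satisfied 2 clause(s); 5 remain; assigned so far: [4]
unit clause [-3] forces x3=F; simplify:
  drop 3 from [1, 3] -> [1]
  satisfied 3 clause(s); 2 remain; assigned so far: [3, 4]
unit clause [-1] forces x1=F; simplify:
  drop 1 from [1] -> [] (empty!)
  satisfied 1 clause(s); 1 remain; assigned so far: [1, 3, 4]
CONFLICT (empty clause)

Answer: 0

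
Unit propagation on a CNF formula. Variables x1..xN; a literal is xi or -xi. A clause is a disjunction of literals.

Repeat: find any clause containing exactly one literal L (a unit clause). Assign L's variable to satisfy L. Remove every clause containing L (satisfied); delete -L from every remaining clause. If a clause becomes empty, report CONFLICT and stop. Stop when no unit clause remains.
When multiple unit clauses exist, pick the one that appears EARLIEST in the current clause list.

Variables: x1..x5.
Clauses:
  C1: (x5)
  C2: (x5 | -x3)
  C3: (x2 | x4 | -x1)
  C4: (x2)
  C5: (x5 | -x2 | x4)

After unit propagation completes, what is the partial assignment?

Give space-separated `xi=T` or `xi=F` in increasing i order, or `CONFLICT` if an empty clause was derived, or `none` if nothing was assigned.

Answer: x2=T x5=T

Derivation:
unit clause [5] forces x5=T; simplify:
  satisfied 3 clause(s); 2 remain; assigned so far: [5]
unit clause [2] forces x2=T; simplify:
  satisfied 2 clause(s); 0 remain; assigned so far: [2, 5]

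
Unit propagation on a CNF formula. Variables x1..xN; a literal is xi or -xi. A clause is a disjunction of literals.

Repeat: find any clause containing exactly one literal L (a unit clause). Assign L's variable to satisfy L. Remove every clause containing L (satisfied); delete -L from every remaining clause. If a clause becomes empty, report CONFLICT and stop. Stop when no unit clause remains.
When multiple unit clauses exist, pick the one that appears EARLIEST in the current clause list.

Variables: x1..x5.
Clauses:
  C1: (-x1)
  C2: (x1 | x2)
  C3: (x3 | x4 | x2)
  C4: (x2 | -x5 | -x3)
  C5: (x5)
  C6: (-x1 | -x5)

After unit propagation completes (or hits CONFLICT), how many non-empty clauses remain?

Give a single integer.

unit clause [-1] forces x1=F; simplify:
  drop 1 from [1, 2] -> [2]
  satisfied 2 clause(s); 4 remain; assigned so far: [1]
unit clause [2] forces x2=T; simplify:
  satisfied 3 clause(s); 1 remain; assigned so far: [1, 2]
unit clause [5] forces x5=T; simplify:
  satisfied 1 clause(s); 0 remain; assigned so far: [1, 2, 5]

Answer: 0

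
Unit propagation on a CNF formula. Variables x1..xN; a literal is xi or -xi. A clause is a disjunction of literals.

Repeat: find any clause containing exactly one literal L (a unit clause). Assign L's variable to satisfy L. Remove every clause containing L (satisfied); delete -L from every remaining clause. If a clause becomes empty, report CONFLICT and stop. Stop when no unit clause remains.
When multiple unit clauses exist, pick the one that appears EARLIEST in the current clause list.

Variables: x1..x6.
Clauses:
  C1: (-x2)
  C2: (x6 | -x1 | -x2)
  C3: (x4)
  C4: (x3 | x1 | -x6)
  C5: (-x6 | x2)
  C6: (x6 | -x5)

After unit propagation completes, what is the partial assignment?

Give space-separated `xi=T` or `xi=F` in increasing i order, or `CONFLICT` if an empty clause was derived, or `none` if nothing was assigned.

Answer: x2=F x4=T x5=F x6=F

Derivation:
unit clause [-2] forces x2=F; simplify:
  drop 2 from [-6, 2] -> [-6]
  satisfied 2 clause(s); 4 remain; assigned so far: [2]
unit clause [4] forces x4=T; simplify:
  satisfied 1 clause(s); 3 remain; assigned so far: [2, 4]
unit clause [-6] forces x6=F; simplify:
  drop 6 from [6, -5] -> [-5]
  satisfied 2 clause(s); 1 remain; assigned so far: [2, 4, 6]
unit clause [-5] forces x5=F; simplify:
  satisfied 1 clause(s); 0 remain; assigned so far: [2, 4, 5, 6]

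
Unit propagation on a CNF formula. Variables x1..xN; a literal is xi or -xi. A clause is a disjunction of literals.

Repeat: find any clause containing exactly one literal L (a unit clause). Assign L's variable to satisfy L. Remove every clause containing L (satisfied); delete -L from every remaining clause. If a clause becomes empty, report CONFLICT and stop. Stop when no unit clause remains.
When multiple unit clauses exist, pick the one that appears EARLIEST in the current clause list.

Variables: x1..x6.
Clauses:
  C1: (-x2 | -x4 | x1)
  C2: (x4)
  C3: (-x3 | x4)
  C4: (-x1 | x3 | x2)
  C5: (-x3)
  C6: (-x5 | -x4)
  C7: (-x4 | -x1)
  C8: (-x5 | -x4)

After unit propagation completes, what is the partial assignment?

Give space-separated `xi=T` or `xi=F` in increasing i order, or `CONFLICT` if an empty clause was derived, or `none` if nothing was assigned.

unit clause [4] forces x4=T; simplify:
  drop -4 from [-2, -4, 1] -> [-2, 1]
  drop -4 from [-5, -4] -> [-5]
  drop -4 from [-4, -1] -> [-1]
  drop -4 from [-5, -4] -> [-5]
  satisfied 2 clause(s); 6 remain; assigned so far: [4]
unit clause [-3] forces x3=F; simplify:
  drop 3 from [-1, 3, 2] -> [-1, 2]
  satisfied 1 clause(s); 5 remain; assigned so far: [3, 4]
unit clause [-5] forces x5=F; simplify:
  satisfied 2 clause(s); 3 remain; assigned so far: [3, 4, 5]
unit clause [-1] forces x1=F; simplify:
  drop 1 from [-2, 1] -> [-2]
  satisfied 2 clause(s); 1 remain; assigned so far: [1, 3, 4, 5]
unit clause [-2] forces x2=F; simplify:
  satisfied 1 clause(s); 0 remain; assigned so far: [1, 2, 3, 4, 5]

Answer: x1=F x2=F x3=F x4=T x5=F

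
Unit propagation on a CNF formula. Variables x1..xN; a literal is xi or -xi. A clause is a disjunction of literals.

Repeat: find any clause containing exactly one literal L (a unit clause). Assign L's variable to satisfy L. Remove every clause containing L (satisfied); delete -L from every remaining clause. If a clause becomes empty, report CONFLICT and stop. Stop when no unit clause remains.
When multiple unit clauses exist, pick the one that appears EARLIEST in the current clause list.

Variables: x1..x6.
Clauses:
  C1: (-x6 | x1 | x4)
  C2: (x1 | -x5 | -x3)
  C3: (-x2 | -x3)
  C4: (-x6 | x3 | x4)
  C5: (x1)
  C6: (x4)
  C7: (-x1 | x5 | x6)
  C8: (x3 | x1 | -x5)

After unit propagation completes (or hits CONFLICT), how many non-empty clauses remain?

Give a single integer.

Answer: 2

Derivation:
unit clause [1] forces x1=T; simplify:
  drop -1 from [-1, 5, 6] -> [5, 6]
  satisfied 4 clause(s); 4 remain; assigned so far: [1]
unit clause [4] forces x4=T; simplify:
  satisfied 2 clause(s); 2 remain; assigned so far: [1, 4]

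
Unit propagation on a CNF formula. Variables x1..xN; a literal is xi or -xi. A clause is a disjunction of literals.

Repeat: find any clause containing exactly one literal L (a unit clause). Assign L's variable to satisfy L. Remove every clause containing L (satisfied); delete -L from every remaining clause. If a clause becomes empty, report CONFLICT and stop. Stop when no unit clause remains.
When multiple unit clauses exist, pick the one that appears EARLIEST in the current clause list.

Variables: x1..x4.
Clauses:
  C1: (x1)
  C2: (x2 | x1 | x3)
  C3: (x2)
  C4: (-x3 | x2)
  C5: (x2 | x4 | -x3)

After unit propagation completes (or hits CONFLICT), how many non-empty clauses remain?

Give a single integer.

Answer: 0

Derivation:
unit clause [1] forces x1=T; simplify:
  satisfied 2 clause(s); 3 remain; assigned so far: [1]
unit clause [2] forces x2=T; simplify:
  satisfied 3 clause(s); 0 remain; assigned so far: [1, 2]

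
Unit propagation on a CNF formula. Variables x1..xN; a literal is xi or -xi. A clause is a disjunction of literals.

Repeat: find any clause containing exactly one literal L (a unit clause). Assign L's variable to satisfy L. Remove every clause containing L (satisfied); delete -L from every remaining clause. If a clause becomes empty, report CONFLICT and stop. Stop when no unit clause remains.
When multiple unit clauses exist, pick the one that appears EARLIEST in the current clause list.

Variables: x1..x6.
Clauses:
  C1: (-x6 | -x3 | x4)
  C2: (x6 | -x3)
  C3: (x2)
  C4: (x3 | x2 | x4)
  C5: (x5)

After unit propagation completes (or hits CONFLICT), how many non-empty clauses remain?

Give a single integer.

unit clause [2] forces x2=T; simplify:
  satisfied 2 clause(s); 3 remain; assigned so far: [2]
unit clause [5] forces x5=T; simplify:
  satisfied 1 clause(s); 2 remain; assigned so far: [2, 5]

Answer: 2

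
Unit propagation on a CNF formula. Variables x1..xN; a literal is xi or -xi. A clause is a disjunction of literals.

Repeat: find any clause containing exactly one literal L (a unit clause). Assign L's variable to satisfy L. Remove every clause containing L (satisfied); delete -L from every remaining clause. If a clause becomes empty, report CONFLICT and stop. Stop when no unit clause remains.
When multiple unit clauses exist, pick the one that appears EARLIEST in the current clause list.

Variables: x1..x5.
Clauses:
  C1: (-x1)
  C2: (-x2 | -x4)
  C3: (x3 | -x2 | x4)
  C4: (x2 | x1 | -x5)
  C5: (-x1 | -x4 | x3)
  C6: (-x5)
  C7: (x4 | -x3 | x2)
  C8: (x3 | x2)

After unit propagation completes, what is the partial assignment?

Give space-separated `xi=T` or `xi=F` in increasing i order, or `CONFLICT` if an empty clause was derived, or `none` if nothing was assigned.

Answer: x1=F x5=F

Derivation:
unit clause [-1] forces x1=F; simplify:
  drop 1 from [2, 1, -5] -> [2, -5]
  satisfied 2 clause(s); 6 remain; assigned so far: [1]
unit clause [-5] forces x5=F; simplify:
  satisfied 2 clause(s); 4 remain; assigned so far: [1, 5]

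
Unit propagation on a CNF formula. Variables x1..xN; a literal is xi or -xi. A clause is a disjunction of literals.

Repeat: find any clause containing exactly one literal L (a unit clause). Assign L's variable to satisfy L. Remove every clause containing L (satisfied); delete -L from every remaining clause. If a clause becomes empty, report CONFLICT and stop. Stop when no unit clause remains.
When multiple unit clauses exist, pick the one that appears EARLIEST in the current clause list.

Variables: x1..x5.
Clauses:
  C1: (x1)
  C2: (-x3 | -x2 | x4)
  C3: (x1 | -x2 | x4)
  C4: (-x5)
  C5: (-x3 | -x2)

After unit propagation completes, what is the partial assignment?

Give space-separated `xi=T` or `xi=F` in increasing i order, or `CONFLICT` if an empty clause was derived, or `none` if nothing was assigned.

unit clause [1] forces x1=T; simplify:
  satisfied 2 clause(s); 3 remain; assigned so far: [1]
unit clause [-5] forces x5=F; simplify:
  satisfied 1 clause(s); 2 remain; assigned so far: [1, 5]

Answer: x1=T x5=F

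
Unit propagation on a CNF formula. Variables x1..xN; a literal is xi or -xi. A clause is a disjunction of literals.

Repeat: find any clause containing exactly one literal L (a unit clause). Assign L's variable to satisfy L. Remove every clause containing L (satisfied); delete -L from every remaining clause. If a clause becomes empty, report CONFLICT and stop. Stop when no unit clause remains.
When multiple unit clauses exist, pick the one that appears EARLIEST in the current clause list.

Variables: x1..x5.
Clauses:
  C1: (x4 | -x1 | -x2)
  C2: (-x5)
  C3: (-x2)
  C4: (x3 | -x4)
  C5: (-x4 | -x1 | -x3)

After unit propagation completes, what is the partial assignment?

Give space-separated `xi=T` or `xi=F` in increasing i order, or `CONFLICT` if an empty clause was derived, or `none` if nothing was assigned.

unit clause [-5] forces x5=F; simplify:
  satisfied 1 clause(s); 4 remain; assigned so far: [5]
unit clause [-2] forces x2=F; simplify:
  satisfied 2 clause(s); 2 remain; assigned so far: [2, 5]

Answer: x2=F x5=F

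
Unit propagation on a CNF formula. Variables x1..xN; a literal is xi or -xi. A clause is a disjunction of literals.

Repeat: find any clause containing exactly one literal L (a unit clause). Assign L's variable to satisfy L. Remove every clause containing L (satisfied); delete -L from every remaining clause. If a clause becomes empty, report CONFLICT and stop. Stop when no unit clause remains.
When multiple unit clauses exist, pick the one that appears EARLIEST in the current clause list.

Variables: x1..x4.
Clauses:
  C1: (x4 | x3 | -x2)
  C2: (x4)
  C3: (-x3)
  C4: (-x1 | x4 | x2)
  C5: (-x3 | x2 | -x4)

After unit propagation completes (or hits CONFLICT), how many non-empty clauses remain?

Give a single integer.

Answer: 0

Derivation:
unit clause [4] forces x4=T; simplify:
  drop -4 from [-3, 2, -4] -> [-3, 2]
  satisfied 3 clause(s); 2 remain; assigned so far: [4]
unit clause [-3] forces x3=F; simplify:
  satisfied 2 clause(s); 0 remain; assigned so far: [3, 4]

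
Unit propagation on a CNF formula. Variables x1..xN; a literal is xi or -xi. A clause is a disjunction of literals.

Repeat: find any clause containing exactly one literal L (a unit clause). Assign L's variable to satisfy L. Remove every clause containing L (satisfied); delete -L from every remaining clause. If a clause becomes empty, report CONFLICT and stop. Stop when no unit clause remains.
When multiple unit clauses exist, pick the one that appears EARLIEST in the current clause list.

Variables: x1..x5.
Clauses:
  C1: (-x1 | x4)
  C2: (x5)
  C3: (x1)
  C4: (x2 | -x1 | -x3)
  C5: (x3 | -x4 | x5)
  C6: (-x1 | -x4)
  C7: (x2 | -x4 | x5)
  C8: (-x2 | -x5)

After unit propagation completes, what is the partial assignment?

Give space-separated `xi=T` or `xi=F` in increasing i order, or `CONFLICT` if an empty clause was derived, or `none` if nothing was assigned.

unit clause [5] forces x5=T; simplify:
  drop -5 from [-2, -5] -> [-2]
  satisfied 3 clause(s); 5 remain; assigned so far: [5]
unit clause [1] forces x1=T; simplify:
  drop -1 from [-1, 4] -> [4]
  drop -1 from [2, -1, -3] -> [2, -3]
  drop -1 from [-1, -4] -> [-4]
  satisfied 1 clause(s); 4 remain; assigned so far: [1, 5]
unit clause [4] forces x4=T; simplify:
  drop -4 from [-4] -> [] (empty!)
  satisfied 1 clause(s); 3 remain; assigned so far: [1, 4, 5]
CONFLICT (empty clause)

Answer: CONFLICT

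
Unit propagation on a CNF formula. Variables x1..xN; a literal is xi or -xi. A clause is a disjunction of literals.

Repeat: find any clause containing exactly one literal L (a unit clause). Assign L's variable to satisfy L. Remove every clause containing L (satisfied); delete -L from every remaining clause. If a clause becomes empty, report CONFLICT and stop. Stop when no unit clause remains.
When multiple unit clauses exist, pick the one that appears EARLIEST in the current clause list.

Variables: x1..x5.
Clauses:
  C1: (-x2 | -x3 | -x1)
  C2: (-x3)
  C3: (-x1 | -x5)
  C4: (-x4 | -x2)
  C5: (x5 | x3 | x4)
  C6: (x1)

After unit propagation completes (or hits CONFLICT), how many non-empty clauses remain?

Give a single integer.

Answer: 0

Derivation:
unit clause [-3] forces x3=F; simplify:
  drop 3 from [5, 3, 4] -> [5, 4]
  satisfied 2 clause(s); 4 remain; assigned so far: [3]
unit clause [1] forces x1=T; simplify:
  drop -1 from [-1, -5] -> [-5]
  satisfied 1 clause(s); 3 remain; assigned so far: [1, 3]
unit clause [-5] forces x5=F; simplify:
  drop 5 from [5, 4] -> [4]
  satisfied 1 clause(s); 2 remain; assigned so far: [1, 3, 5]
unit clause [4] forces x4=T; simplify:
  drop -4 from [-4, -2] -> [-2]
  satisfied 1 clause(s); 1 remain; assigned so far: [1, 3, 4, 5]
unit clause [-2] forces x2=F; simplify:
  satisfied 1 clause(s); 0 remain; assigned so far: [1, 2, 3, 4, 5]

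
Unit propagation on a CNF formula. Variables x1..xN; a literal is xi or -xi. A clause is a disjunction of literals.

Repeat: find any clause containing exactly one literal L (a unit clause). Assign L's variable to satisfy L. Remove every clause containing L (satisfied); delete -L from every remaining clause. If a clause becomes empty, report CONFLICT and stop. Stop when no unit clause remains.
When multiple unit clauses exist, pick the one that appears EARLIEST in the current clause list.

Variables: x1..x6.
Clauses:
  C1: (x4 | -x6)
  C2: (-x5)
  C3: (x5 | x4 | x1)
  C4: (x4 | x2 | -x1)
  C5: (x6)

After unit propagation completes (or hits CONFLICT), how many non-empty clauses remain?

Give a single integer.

unit clause [-5] forces x5=F; simplify:
  drop 5 from [5, 4, 1] -> [4, 1]
  satisfied 1 clause(s); 4 remain; assigned so far: [5]
unit clause [6] forces x6=T; simplify:
  drop -6 from [4, -6] -> [4]
  satisfied 1 clause(s); 3 remain; assigned so far: [5, 6]
unit clause [4] forces x4=T; simplify:
  satisfied 3 clause(s); 0 remain; assigned so far: [4, 5, 6]

Answer: 0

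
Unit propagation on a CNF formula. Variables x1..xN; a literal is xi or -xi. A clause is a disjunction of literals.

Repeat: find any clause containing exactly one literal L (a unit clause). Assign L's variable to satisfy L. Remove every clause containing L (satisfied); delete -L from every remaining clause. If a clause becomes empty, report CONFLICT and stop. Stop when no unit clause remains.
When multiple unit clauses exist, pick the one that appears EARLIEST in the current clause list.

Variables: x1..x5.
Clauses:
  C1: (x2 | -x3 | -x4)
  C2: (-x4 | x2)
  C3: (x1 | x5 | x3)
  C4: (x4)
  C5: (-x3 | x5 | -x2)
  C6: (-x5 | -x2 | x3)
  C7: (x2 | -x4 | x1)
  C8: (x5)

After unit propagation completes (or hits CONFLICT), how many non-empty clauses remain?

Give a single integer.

Answer: 0

Derivation:
unit clause [4] forces x4=T; simplify:
  drop -4 from [2, -3, -4] -> [2, -3]
  drop -4 from [-4, 2] -> [2]
  drop -4 from [2, -4, 1] -> [2, 1]
  satisfied 1 clause(s); 7 remain; assigned so far: [4]
unit clause [2] forces x2=T; simplify:
  drop -2 from [-3, 5, -2] -> [-3, 5]
  drop -2 from [-5, -2, 3] -> [-5, 3]
  satisfied 3 clause(s); 4 remain; assigned so far: [2, 4]
unit clause [5] forces x5=T; simplify:
  drop -5 from [-5, 3] -> [3]
  satisfied 3 clause(s); 1 remain; assigned so far: [2, 4, 5]
unit clause [3] forces x3=T; simplify:
  satisfied 1 clause(s); 0 remain; assigned so far: [2, 3, 4, 5]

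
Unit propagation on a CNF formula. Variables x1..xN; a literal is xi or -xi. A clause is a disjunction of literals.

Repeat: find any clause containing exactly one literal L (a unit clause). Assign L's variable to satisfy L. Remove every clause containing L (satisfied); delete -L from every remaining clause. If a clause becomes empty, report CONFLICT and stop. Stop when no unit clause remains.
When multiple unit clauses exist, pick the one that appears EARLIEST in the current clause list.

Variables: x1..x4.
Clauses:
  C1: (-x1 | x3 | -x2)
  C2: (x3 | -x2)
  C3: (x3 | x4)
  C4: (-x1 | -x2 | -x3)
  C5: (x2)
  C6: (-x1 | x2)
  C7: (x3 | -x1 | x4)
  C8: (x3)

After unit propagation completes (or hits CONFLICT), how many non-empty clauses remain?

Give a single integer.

unit clause [2] forces x2=T; simplify:
  drop -2 from [-1, 3, -2] -> [-1, 3]
  drop -2 from [3, -2] -> [3]
  drop -2 from [-1, -2, -3] -> [-1, -3]
  satisfied 2 clause(s); 6 remain; assigned so far: [2]
unit clause [3] forces x3=T; simplify:
  drop -3 from [-1, -3] -> [-1]
  satisfied 5 clause(s); 1 remain; assigned so far: [2, 3]
unit clause [-1] forces x1=F; simplify:
  satisfied 1 clause(s); 0 remain; assigned so far: [1, 2, 3]

Answer: 0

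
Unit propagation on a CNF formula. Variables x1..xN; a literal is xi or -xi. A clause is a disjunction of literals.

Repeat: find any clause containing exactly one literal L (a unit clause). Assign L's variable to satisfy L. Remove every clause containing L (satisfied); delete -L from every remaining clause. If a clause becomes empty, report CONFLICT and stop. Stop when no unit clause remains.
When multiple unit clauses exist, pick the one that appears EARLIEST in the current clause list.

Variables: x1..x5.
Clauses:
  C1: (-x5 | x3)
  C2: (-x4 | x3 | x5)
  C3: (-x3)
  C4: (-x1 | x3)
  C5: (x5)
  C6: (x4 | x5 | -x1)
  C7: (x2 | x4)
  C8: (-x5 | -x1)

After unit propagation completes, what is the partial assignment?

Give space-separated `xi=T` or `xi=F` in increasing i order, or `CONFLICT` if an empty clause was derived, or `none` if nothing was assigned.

unit clause [-3] forces x3=F; simplify:
  drop 3 from [-5, 3] -> [-5]
  drop 3 from [-4, 3, 5] -> [-4, 5]
  drop 3 from [-1, 3] -> [-1]
  satisfied 1 clause(s); 7 remain; assigned so far: [3]
unit clause [-5] forces x5=F; simplify:
  drop 5 from [-4, 5] -> [-4]
  drop 5 from [5] -> [] (empty!)
  drop 5 from [4, 5, -1] -> [4, -1]
  satisfied 2 clause(s); 5 remain; assigned so far: [3, 5]
CONFLICT (empty clause)

Answer: CONFLICT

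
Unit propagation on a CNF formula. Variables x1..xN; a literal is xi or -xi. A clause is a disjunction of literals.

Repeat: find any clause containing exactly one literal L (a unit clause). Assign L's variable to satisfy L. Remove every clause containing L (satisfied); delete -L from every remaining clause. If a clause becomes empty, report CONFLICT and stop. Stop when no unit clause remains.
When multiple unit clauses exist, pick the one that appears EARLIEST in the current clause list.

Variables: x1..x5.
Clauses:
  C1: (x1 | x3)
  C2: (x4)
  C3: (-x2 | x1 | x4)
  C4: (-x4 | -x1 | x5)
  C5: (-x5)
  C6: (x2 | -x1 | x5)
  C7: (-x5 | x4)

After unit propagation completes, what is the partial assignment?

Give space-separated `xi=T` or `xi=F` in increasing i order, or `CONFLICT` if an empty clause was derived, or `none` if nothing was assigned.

unit clause [4] forces x4=T; simplify:
  drop -4 from [-4, -1, 5] -> [-1, 5]
  satisfied 3 clause(s); 4 remain; assigned so far: [4]
unit clause [-5] forces x5=F; simplify:
  drop 5 from [-1, 5] -> [-1]
  drop 5 from [2, -1, 5] -> [2, -1]
  satisfied 1 clause(s); 3 remain; assigned so far: [4, 5]
unit clause [-1] forces x1=F; simplify:
  drop 1 from [1, 3] -> [3]
  satisfied 2 clause(s); 1 remain; assigned so far: [1, 4, 5]
unit clause [3] forces x3=T; simplify:
  satisfied 1 clause(s); 0 remain; assigned so far: [1, 3, 4, 5]

Answer: x1=F x3=T x4=T x5=F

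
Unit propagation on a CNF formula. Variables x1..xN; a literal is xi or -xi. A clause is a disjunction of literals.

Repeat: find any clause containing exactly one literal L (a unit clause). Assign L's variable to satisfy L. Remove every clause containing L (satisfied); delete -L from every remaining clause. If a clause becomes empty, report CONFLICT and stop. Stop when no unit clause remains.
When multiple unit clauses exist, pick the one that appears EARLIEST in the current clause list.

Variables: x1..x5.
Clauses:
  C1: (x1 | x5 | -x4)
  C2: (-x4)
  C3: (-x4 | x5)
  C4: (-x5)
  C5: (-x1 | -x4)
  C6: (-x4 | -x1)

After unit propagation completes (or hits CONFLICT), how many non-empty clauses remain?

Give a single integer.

unit clause [-4] forces x4=F; simplify:
  satisfied 5 clause(s); 1 remain; assigned so far: [4]
unit clause [-5] forces x5=F; simplify:
  satisfied 1 clause(s); 0 remain; assigned so far: [4, 5]

Answer: 0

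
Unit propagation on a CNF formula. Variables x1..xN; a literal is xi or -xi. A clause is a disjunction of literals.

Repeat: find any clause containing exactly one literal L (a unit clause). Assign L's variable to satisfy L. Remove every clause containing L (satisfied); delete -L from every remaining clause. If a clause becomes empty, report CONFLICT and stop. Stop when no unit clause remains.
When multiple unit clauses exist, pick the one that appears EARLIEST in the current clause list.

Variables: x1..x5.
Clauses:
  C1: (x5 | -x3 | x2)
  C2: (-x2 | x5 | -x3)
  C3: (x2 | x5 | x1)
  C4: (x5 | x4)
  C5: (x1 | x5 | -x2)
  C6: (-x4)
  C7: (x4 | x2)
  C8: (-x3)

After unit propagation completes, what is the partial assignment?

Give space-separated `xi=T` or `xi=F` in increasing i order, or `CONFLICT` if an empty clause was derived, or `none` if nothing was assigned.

Answer: x2=T x3=F x4=F x5=T

Derivation:
unit clause [-4] forces x4=F; simplify:
  drop 4 from [5, 4] -> [5]
  drop 4 from [4, 2] -> [2]
  satisfied 1 clause(s); 7 remain; assigned so far: [4]
unit clause [5] forces x5=T; simplify:
  satisfied 5 clause(s); 2 remain; assigned so far: [4, 5]
unit clause [2] forces x2=T; simplify:
  satisfied 1 clause(s); 1 remain; assigned so far: [2, 4, 5]
unit clause [-3] forces x3=F; simplify:
  satisfied 1 clause(s); 0 remain; assigned so far: [2, 3, 4, 5]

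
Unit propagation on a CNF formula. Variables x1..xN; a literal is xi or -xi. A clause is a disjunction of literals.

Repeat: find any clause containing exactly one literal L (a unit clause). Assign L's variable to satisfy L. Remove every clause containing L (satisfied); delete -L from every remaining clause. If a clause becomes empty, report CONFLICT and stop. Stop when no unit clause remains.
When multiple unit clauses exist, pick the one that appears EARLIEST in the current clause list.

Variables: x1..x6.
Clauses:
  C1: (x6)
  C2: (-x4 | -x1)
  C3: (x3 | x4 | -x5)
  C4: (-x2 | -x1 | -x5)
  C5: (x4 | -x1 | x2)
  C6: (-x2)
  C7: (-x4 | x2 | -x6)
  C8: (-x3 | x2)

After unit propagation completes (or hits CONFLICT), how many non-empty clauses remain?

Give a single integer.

unit clause [6] forces x6=T; simplify:
  drop -6 from [-4, 2, -6] -> [-4, 2]
  satisfied 1 clause(s); 7 remain; assigned so far: [6]
unit clause [-2] forces x2=F; simplify:
  drop 2 from [4, -1, 2] -> [4, -1]
  drop 2 from [-4, 2] -> [-4]
  drop 2 from [-3, 2] -> [-3]
  satisfied 2 clause(s); 5 remain; assigned so far: [2, 6]
unit clause [-4] forces x4=F; simplify:
  drop 4 from [3, 4, -5] -> [3, -5]
  drop 4 from [4, -1] -> [-1]
  satisfied 2 clause(s); 3 remain; assigned so far: [2, 4, 6]
unit clause [-1] forces x1=F; simplify:
  satisfied 1 clause(s); 2 remain; assigned so far: [1, 2, 4, 6]
unit clause [-3] forces x3=F; simplify:
  drop 3 from [3, -5] -> [-5]
  satisfied 1 clause(s); 1 remain; assigned so far: [1, 2, 3, 4, 6]
unit clause [-5] forces x5=F; simplify:
  satisfied 1 clause(s); 0 remain; assigned so far: [1, 2, 3, 4, 5, 6]

Answer: 0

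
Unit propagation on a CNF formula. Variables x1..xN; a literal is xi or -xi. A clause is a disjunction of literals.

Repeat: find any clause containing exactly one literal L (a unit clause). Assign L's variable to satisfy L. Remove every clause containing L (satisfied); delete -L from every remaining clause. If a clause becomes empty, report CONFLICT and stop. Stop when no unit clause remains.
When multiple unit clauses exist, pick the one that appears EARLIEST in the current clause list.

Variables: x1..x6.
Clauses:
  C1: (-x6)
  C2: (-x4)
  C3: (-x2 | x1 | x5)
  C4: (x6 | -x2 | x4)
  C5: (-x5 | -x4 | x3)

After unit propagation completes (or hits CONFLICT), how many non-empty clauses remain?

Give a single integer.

unit clause [-6] forces x6=F; simplify:
  drop 6 from [6, -2, 4] -> [-2, 4]
  satisfied 1 clause(s); 4 remain; assigned so far: [6]
unit clause [-4] forces x4=F; simplify:
  drop 4 from [-2, 4] -> [-2]
  satisfied 2 clause(s); 2 remain; assigned so far: [4, 6]
unit clause [-2] forces x2=F; simplify:
  satisfied 2 clause(s); 0 remain; assigned so far: [2, 4, 6]

Answer: 0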